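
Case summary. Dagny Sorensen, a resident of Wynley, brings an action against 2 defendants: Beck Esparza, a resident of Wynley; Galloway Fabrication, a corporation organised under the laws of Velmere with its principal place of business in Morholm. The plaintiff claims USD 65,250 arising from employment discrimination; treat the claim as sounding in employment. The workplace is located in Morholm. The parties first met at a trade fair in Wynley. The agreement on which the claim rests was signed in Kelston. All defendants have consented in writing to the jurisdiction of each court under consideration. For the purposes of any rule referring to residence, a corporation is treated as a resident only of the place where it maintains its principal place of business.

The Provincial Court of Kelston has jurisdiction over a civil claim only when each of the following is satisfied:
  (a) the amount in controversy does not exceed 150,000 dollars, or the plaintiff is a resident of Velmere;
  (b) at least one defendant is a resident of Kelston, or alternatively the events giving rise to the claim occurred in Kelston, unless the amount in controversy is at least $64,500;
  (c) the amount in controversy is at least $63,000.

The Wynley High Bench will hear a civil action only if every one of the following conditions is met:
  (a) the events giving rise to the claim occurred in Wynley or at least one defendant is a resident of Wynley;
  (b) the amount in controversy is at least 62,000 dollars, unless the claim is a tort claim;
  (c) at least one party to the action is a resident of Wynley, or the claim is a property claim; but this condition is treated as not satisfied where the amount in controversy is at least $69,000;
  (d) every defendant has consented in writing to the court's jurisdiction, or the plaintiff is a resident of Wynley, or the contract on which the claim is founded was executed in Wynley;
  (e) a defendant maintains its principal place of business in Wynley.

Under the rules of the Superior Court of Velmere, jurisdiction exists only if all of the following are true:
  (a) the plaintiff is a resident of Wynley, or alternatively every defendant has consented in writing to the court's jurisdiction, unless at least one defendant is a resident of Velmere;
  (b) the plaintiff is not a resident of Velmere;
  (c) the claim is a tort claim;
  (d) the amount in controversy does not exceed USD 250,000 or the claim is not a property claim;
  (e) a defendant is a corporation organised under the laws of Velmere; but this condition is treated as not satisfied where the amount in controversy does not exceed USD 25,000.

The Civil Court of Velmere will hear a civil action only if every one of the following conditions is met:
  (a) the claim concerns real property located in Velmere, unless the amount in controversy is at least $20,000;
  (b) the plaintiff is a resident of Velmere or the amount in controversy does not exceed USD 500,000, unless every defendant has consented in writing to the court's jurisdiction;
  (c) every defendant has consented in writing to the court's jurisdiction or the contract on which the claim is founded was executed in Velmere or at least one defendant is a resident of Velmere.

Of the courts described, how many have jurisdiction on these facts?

2

The Provincial Court of Kelston:
  (a) The amount in controversy is 65,250 dollars, within the USD 150,000 ceiling — that alternative is enough. Met.
  (b) No defendant resides in Kelston (they reside in Wynley, Morholm); the operative events occurred in Morholm, not Kelston — none of the alternatives is met. But the amount in controversy is USD 65,250, which meets the $64,500 floor, and the 'unless' clause therefore excuses the requirement. Condition met.
  (c) The amount in controversy is $65,250, which meets the $63,000 floor. Satisfied.
  → All conditions met; jurisdiction exists.
The Wynley High Bench:
  (a) Beck Esparza resides in Wynley, so this disjunct is met. Met.
  (b) The amount in controversy is USD 65,250, which meets the 62,000 dollars floor. Condition met.
  (c) Dagny Sorensen resides in Wynley, so this disjunct is met. The carve-out does not apply: the amount in controversy is $65,250, below the 69,000 dollars floor. Met.
  (d) Every defendant has filed written consent — that alternative is enough. Condition met.
  (e) The corporate defendant(s) have their principal place of business in Morholm, not Wynley. Not satisfied.
  → The court lacks jurisdiction.
The Superior Court of Velmere:
  (a) The plaintiff resides in Wynley, so this disjunct is met. Met.
  (b) The plaintiff resides in Wynley, which is not Velmere. Met.
  (c) The claim is an employment claim, not a tort claim. Not met.
  (d) The amount in controversy is $65,250, within the USD 250,000 ceiling, so one alternative holds. Satisfied.
  (e) Galloway Fabrication is organised under the laws of Velmere. The carve-out does not apply: the amount in controversy is $65,250, above the 25,000 dollars ceiling. Met.
  → Not every requirement is met — no jurisdiction.
The Civil Court of Velmere:
  (a) The claim does not concern real property. But the amount in controversy is 65,250 dollars, which meets the 20,000 dollars floor, and the 'unless' clause therefore excuses the requirement. Met.
  (b) The amount in controversy is $65,250, within the 500,000 dollars ceiling, so one alternative holds. Satisfied.
  (c) Every defendant has filed written consent, so one alternative holds. Satisfied.
  → All conditions met; jurisdiction exists.
Courts with jurisdiction: the Provincial Court of Kelston, the Civil Court of Velmere — 2 in total.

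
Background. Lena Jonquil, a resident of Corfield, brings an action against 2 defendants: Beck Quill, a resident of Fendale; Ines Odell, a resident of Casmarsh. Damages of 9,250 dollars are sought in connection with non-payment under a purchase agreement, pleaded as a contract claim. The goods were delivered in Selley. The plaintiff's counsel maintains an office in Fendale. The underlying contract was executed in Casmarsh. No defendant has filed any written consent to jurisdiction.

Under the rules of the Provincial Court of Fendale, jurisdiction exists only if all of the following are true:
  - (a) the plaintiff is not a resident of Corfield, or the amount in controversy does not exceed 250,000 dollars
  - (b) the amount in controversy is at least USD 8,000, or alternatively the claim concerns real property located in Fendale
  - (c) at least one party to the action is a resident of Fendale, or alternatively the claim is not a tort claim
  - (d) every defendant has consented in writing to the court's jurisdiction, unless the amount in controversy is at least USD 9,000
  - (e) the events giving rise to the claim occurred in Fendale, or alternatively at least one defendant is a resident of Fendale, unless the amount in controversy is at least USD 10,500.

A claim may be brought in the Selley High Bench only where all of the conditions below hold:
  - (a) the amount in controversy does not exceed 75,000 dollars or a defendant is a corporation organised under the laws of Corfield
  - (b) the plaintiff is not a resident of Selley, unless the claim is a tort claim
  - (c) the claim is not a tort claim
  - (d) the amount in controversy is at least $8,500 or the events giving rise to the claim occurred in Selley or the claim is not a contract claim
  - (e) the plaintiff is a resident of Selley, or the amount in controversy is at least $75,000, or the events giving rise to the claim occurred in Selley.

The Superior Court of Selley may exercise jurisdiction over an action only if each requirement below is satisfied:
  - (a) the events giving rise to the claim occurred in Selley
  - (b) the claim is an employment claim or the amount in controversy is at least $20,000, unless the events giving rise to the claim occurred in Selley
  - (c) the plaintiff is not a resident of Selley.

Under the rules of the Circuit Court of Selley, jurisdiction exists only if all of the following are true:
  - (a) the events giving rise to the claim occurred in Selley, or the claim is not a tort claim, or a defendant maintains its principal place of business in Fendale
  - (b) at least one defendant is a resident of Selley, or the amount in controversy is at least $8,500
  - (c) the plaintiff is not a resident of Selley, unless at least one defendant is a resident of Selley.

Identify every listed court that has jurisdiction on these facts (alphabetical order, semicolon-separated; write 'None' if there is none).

the Circuit Court of Selley; the Provincial Court of Fendale; the Selley High Bench; the Superior Court of Selley

The Provincial Court of Fendale:
  (a) The amount in controversy is $9,250, within the $250,000 ceiling — that alternative is enough. Met.
  (b) The amount in controversy is 9,250 dollars, which meets the 8,000 dollars floor, which satisfies one of the alternatives. Met.
  (c) Beck Quill resides in Fendale, which satisfies one of the alternatives. Satisfied.
  (d) No such written consent has been filed. However, the amount in controversy is $9,250, which meets the $9,000 floor, so the 'unless' proviso supplies this condition. Condition met.
  (e) Beck Quill resides in Fendale, so this disjunct is met. Condition met.
  → Every requirement is satisfied — jurisdiction.
The Selley High Bench:
  (a) The amount in controversy is $9,250, within the $75,000 ceiling, so one alternative holds. Satisfied.
  (b) The plaintiff resides in Corfield, which is not Selley. Met.
  (c) The claim is a contract claim, not a tort claim. Met.
  (d) The amount in controversy is $9,250, which meets the $8,500 floor, which satisfies one of the alternatives. Met.
  (e) The operative events occurred in Selley, so one alternative holds. Satisfied.
  → Jurisdiction lies.
The Superior Court of Selley:
  (a) The operative events occurred in Selley. Condition met.
  (b) The claim is a contract claim, not an employment claim; the amount in controversy is 9,250 dollars, below the 20,000 dollars floor — every alternative fails. However, the operative events occurred in Selley, so the 'unless' proviso supplies this condition. Satisfied.
  (c) The plaintiff resides in Corfield, which is not Selley. Satisfied.
  → Every requirement is satisfied — jurisdiction.
The Circuit Court of Selley:
  (a) The operative events occurred in Selley, which satisfies one of the alternatives. Condition met.
  (b) The amount in controversy is $9,250, which meets the $8,500 floor — that alternative is enough. Condition met.
  (c) The plaintiff resides in Corfield, which is not Selley. Met.
  → All conditions met; jurisdiction exists.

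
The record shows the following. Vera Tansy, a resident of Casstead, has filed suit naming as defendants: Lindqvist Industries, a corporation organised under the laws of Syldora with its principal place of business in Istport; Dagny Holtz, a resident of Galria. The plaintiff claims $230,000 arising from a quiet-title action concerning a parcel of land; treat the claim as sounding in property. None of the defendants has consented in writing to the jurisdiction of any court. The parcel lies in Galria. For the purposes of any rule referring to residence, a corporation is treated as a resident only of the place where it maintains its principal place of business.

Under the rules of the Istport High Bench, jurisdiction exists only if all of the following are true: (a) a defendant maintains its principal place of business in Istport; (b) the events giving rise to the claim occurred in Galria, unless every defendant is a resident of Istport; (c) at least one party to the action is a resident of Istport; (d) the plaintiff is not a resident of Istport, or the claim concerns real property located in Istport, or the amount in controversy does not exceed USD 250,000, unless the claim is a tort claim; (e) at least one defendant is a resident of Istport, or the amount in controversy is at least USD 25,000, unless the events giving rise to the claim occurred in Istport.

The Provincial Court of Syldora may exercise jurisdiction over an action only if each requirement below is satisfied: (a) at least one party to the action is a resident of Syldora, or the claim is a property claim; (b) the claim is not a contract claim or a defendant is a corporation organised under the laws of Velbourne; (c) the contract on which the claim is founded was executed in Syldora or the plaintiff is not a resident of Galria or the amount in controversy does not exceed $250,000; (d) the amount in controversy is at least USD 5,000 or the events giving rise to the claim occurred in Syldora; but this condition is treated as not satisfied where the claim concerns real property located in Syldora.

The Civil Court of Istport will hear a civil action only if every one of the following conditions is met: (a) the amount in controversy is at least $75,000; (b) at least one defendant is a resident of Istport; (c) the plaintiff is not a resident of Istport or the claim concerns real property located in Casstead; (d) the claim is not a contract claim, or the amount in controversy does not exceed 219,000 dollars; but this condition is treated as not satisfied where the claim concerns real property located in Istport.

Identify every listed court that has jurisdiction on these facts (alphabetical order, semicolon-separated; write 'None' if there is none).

the Civil Court of Istport; the Istport High Bench; the Provincial Court of Syldora

The Istport High Bench:
  (a) Lindqvist Industries has its principal place of business in Istport. Satisfied.
  (b) The operative events occurred in Galria. Met.
  (c) Lindqvist Industries resides in Istport. Met.
  (d) The plaintiff resides in Casstead, which is not Istport, so one alternative holds. Satisfied.
  (e) Lindqvist Industries resides in Istport, so this disjunct is met. Satisfied.
  → Every requirement is satisfied — jurisdiction.
The Provincial Court of Syldora:
  (a) The claim is a property claim — that alternative is enough. Satisfied.
  (b) The claim is a property claim, not a contract claim, so one alternative holds. Met.
  (c) The plaintiff resides in Casstead, which is not Galria, which satisfies one of the alternatives. Met.
  (d) The amount in controversy is 230,000 dollars, which meets the $5,000 floor, so one alternative holds. And the carve-out is inapplicable — the property lies in Galria, not Syldora. Condition met.
  → All conditions met; jurisdiction exists.
The Civil Court of Istport:
  (a) The amount in controversy is 230,000 dollars, which meets the 75,000 dollars floor. Met.
  (b) Lindqvist Industries resides in Istport. Met.
  (c) The plaintiff resides in Casstead, which is not Istport, so one alternative holds. Condition met.
  (d) The claim is a property claim, not a contract claim — that alternative is enough. And the carve-out is inapplicable — the property lies in Galria, not Istport. Met.
  → The court has jurisdiction.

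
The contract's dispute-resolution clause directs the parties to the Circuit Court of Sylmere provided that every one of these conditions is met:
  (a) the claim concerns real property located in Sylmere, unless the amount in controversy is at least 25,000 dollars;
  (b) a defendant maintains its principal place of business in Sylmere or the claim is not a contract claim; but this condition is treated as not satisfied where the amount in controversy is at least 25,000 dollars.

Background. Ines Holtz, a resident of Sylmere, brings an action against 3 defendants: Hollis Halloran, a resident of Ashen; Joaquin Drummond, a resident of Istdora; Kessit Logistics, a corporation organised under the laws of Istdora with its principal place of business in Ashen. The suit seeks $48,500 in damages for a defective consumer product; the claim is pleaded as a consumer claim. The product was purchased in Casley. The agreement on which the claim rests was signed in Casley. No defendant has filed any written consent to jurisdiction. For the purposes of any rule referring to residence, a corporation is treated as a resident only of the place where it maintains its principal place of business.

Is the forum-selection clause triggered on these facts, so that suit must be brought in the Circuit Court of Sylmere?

The Circuit Court of Sylmere:
  (a) The claim does not concern real property. But the amount in controversy is $48,500, which meets the USD 25,000 floor, and the 'unless' clause therefore excuses the requirement. Satisfied.
  (b) The claim is a consumer claim, not a contract claim — that alternative is enough. But the amount in controversy is USD 48,500, which meets the USD 25,000 floor, triggering the carve-out and defeating this condition. Not met.
  → Forum clause is not triggered.

No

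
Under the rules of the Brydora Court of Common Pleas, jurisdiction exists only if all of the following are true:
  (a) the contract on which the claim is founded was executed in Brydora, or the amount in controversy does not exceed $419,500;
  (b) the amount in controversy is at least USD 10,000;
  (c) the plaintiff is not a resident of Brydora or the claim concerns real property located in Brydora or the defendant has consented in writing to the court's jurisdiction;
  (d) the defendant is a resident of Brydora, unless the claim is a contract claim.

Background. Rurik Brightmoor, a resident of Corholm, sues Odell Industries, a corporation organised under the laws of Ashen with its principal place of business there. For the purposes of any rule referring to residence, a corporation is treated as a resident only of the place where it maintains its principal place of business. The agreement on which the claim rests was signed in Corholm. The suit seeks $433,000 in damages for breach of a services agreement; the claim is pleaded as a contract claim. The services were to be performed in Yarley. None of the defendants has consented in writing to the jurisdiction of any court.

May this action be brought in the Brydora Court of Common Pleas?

The Brydora Court of Common Pleas:
  (a) The contract was executed in Corholm, not Brydora; the amount in controversy is 433,000 dollars, above the 419,500 dollars ceiling — no alternative holds. Not met.
  (b) The amount in controversy is 433,000 dollars, which meets the 10,000 dollars floor. Satisfied.
  (c) The plaintiff resides in Corholm, which is not Brydora, so this disjunct is met. Condition met.
  (d) The defendant resides in Ashen, not Brydora. The proviso rescues it, though: the claim is a contract claim. Met.
  → At least one condition fails; no jurisdiction.

No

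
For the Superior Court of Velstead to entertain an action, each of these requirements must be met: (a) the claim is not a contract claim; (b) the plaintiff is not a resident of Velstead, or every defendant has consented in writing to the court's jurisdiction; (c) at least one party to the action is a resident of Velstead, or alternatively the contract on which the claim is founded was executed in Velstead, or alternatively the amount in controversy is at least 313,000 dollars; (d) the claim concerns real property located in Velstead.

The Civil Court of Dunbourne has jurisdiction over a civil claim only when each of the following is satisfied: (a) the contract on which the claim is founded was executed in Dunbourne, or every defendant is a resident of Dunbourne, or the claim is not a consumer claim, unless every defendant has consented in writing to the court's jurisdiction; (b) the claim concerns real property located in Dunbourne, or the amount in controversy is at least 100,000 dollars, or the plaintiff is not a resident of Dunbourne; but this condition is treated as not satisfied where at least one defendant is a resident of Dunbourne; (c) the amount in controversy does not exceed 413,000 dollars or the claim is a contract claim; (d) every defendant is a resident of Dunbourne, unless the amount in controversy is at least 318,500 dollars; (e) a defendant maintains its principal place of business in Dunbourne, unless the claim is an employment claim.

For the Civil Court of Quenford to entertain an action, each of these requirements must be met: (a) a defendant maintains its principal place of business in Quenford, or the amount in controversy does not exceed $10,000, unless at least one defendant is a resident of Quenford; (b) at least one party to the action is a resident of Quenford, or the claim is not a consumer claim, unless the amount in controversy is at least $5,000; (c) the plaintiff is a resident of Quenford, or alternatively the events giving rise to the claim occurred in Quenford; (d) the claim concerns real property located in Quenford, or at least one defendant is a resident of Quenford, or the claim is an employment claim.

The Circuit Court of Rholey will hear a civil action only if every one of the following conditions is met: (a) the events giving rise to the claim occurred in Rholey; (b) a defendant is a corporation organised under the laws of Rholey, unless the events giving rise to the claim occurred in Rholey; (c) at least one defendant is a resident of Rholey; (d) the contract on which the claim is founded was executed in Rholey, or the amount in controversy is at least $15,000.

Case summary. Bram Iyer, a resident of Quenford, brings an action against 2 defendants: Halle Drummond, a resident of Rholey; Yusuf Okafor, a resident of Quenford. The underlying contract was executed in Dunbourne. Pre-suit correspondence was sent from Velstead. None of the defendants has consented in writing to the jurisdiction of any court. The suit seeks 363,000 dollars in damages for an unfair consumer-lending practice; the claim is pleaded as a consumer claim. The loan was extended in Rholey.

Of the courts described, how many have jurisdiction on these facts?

The Superior Court of Velstead:
  (a) The claim is a consumer claim, not a contract claim. Satisfied.
  (b) The plaintiff resides in Quenford, which is not Velstead, so this disjunct is met. Met.
  (c) The amount in controversy is 363,000 dollars, which meets the USD 313,000 floor — that alternative is enough. Satisfied.
  (d) The claim does not concern real property. Not met.
  → Not every requirement is met — no jurisdiction.
The Civil Court of Dunbourne:
  (a) The contract was executed in Dunbourne — that alternative is enough. Condition met.
  (b) The amount in controversy is $363,000, which meets the 100,000 dollars floor — that alternative is enough. The exception is not triggered, since no defendant resides in Dunbourne (they reside in Rholey, Quenford). Met.
  (c) The amount in controversy is $363,000, within the USD 413,000 ceiling, which satisfies one of the alternatives. Satisfied.
  (d) The defendants reside as follows — Halle Drummond in Rholey, Yusuf Okafor in Quenford — not all in Dunbourne. But the amount in controversy is 363,000 dollars, which meets the $318,500 floor, and the 'unless' clause therefore excuses the requirement. Condition met.
  (e) No defendant is a corporation. Nor does the 'unless' clause help: the claim is a consumer claim, not an employment claim. Not satisfied.
  → No jurisdiction.
The Civil Court of Quenford:
  (a) No defendant is a corporation; the amount in controversy is $363,000, above the $10,000 ceiling — no alternative holds. But Yusuf Okafor resides in Quenford, and the 'unless' clause therefore excuses the requirement. Met.
  (b) Bram Iyer resides in Quenford, so one alternative holds. Condition met.
  (c) The plaintiff resides in Quenford, so one alternative holds. Satisfied.
  (d) Yusuf Okafor resides in Quenford — that alternative is enough. Satisfied.
  → Jurisdiction lies.
The Circuit Court of Rholey:
  (a) The operative events occurred in Rholey. Condition met.
  (b) No defendant is a corporation. The proviso rescues it, though: the operative events occurred in Rholey. Condition met.
  (c) Halle Drummond resides in Rholey. Satisfied.
  (d) The amount in controversy is USD 363,000, which meets the $15,000 floor, so one alternative holds. Condition met.
  → Jurisdiction lies.
Courts with jurisdiction: the Civil Court of Quenford, the Circuit Court of Rholey — 2 in total.

2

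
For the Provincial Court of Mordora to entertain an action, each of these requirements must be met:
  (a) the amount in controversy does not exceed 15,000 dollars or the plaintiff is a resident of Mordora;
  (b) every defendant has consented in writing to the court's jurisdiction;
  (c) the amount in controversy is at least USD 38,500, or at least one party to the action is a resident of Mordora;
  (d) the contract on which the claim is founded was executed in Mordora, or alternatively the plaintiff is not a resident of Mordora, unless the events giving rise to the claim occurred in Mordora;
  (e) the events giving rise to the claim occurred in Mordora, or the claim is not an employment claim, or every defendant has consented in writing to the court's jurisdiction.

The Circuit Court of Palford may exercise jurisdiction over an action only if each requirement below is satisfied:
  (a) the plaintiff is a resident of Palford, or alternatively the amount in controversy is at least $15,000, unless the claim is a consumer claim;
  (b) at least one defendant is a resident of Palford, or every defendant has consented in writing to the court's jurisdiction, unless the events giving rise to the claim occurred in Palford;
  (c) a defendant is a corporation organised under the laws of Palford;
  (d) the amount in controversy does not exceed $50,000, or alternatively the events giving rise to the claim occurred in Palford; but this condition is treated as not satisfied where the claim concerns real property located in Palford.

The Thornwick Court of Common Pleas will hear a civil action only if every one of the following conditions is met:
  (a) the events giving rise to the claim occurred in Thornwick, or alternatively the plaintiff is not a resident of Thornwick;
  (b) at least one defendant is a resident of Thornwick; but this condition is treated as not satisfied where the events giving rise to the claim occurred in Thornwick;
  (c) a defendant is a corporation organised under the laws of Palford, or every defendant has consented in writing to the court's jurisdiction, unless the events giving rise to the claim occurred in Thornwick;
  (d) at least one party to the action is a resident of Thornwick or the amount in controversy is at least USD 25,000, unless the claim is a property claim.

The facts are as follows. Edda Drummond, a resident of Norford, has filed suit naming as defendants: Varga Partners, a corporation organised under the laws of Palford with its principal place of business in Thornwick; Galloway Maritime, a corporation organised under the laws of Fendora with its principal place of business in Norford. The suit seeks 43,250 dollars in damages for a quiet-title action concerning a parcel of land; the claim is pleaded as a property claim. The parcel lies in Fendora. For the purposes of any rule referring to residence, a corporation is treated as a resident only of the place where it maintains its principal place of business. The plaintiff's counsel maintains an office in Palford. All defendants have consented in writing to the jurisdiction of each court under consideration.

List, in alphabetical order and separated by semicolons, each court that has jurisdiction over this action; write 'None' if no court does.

the Circuit Court of Palford; the Thornwick Court of Common Pleas

The Provincial Court of Mordora:
  (a) The amount in controversy is USD 43,250, above the 15,000 dollars ceiling; the plaintiff resides in Norford, not Mordora — none of the alternatives is met. Not met.
  (b) Every defendant has filed written consent. Condition met.
  (c) The amount in controversy is 43,250 dollars, which meets the $38,500 floor, so one alternative holds. Satisfied.
  (d) The plaintiff resides in Norford, which is not Mordora, so this disjunct is met. Condition met.
  (e) The claim is a property claim, not an employment claim, so one alternative holds. Condition met.
  → At least one condition fails; no jurisdiction.
The Circuit Court of Palford:
  (a) The amount in controversy is $43,250, which meets the $15,000 floor — that alternative is enough. Condition met.
  (b) Every defendant has filed written consent — that alternative is enough. Satisfied.
  (c) Varga Partners is organised under the laws of Palford. Satisfied.
  (d) The amount in controversy is 43,250 dollars, within the $50,000 ceiling, which satisfies one of the alternatives. The exception is not triggered, since the property lies in Fendora, not Palford. Satisfied.
  → The court has jurisdiction.
The Thornwick Court of Common Pleas:
  (a) The plaintiff resides in Norford, which is not Thornwick, which satisfies one of the alternatives. Met.
  (b) Varga Partners resides in Thornwick. The exception is not triggered, since the operative events occurred in Fendora, not Thornwick. Condition met.
  (c) Varga Partners is organised under the laws of Palford, which satisfies one of the alternatives. Condition met.
  (d) Varga Partners resides in Thornwick — that alternative is enough. Met.
  → Jurisdiction lies.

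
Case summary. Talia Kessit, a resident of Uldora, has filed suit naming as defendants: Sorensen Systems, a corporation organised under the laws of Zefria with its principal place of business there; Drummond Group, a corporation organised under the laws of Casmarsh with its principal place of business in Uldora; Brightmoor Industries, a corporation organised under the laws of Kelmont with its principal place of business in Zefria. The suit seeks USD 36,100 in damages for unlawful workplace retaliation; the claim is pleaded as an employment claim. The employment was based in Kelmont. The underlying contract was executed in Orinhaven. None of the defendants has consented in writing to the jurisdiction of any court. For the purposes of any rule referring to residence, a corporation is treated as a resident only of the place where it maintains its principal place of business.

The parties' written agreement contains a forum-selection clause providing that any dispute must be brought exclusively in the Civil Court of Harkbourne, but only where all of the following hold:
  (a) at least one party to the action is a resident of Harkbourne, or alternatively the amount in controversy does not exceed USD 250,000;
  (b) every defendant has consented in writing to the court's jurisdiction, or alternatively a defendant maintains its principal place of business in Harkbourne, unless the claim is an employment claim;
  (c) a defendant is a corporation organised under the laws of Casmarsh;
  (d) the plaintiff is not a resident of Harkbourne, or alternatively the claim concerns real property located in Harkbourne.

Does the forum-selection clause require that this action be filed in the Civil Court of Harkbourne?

The Civil Court of Harkbourne:
  (a) The amount in controversy is USD 36,100, within the USD 250,000 ceiling, which satisfies one of the alternatives. Satisfied.
  (b) No such written consent has been filed; the corporate defendant(s) have their principal place of business in Uldora, Zefria, not Harkbourne — every alternative fails. But the claim is an employment claim, and the 'unless' clause therefore excuses the requirement. Condition met.
  (c) Drummond Group is organised under the laws of Casmarsh. Condition met.
  (d) The plaintiff resides in Uldora, which is not Harkbourne, which satisfies one of the alternatives. Condition met.
  → Forum clause is triggered.

Yes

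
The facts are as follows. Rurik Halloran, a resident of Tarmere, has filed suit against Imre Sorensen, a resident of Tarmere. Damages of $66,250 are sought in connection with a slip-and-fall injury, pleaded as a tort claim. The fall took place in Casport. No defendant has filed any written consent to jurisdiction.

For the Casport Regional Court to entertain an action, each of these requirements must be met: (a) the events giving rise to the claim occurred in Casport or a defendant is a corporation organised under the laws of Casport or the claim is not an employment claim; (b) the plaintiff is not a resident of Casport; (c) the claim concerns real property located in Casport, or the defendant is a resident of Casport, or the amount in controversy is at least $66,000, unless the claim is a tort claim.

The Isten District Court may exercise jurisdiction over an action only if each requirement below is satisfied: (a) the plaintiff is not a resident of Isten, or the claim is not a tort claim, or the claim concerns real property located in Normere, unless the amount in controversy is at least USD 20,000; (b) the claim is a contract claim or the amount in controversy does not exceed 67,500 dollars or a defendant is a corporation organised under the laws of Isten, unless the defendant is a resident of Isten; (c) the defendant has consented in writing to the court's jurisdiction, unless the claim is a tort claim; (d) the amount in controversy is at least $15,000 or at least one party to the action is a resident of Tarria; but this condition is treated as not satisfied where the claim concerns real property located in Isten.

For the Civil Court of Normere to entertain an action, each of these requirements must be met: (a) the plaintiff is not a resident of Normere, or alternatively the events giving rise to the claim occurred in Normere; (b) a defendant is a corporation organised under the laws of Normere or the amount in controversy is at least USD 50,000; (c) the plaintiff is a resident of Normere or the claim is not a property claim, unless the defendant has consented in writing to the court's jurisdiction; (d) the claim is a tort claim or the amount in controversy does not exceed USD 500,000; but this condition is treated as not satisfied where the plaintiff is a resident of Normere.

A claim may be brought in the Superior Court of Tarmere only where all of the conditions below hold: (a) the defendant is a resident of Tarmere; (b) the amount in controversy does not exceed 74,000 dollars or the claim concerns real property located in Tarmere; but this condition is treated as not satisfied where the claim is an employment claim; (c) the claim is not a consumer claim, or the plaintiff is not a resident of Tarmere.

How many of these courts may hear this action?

4

The Casport Regional Court:
  (a) The operative events occurred in Casport — that alternative is enough. Satisfied.
  (b) The plaintiff resides in Tarmere, which is not Casport. Satisfied.
  (c) The amount in controversy is $66,250, which meets the 66,000 dollars floor — that alternative is enough. Met.
  → Every requirement is satisfied — jurisdiction.
The Isten District Court:
  (a) The plaintiff resides in Tarmere, which is not Isten, so one alternative holds. Satisfied.
  (b) The amount in controversy is 66,250 dollars, within the $67,500 ceiling — that alternative is enough. Satisfied.
  (c) No such written consent has been filed. But the claim is a tort claim, and the 'unless' clause therefore excuses the requirement. Satisfied.
  (d) The amount in controversy is 66,250 dollars, which meets the $15,000 floor, so one alternative holds. The exception is not triggered, since the claim does not concern real property. Condition met.
  → Every requirement is satisfied — jurisdiction.
The Civil Court of Normere:
  (a) The plaintiff resides in Tarmere, which is not Normere — that alternative is enough. Condition met.
  (b) The amount in controversy is $66,250, which meets the USD 50,000 floor, so one alternative holds. Satisfied.
  (c) The claim is a tort claim, not a property claim, so one alternative holds. Satisfied.
  (d) The claim is a tort claim, so this disjunct is met. The exception is not triggered, since the plaintiff resides in Tarmere, not Normere. Satisfied.
  → All conditions met; jurisdiction exists.
The Superior Court of Tarmere:
  (a) The defendant resides in Tarmere. Satisfied.
  (b) The amount in controversy is USD 66,250, within the $74,000 ceiling, so this disjunct is met. And the carve-out is inapplicable — the claim is a tort claim, not an employment claim. Met.
  (c) The claim is a tort claim, not a consumer claim, so this disjunct is met. Satisfied.
  → Jurisdiction lies.
Courts with jurisdiction: the Casport Regional Court, the Isten District Court, the Civil Court of Normere, the Superior Court of Tarmere — 4 in total.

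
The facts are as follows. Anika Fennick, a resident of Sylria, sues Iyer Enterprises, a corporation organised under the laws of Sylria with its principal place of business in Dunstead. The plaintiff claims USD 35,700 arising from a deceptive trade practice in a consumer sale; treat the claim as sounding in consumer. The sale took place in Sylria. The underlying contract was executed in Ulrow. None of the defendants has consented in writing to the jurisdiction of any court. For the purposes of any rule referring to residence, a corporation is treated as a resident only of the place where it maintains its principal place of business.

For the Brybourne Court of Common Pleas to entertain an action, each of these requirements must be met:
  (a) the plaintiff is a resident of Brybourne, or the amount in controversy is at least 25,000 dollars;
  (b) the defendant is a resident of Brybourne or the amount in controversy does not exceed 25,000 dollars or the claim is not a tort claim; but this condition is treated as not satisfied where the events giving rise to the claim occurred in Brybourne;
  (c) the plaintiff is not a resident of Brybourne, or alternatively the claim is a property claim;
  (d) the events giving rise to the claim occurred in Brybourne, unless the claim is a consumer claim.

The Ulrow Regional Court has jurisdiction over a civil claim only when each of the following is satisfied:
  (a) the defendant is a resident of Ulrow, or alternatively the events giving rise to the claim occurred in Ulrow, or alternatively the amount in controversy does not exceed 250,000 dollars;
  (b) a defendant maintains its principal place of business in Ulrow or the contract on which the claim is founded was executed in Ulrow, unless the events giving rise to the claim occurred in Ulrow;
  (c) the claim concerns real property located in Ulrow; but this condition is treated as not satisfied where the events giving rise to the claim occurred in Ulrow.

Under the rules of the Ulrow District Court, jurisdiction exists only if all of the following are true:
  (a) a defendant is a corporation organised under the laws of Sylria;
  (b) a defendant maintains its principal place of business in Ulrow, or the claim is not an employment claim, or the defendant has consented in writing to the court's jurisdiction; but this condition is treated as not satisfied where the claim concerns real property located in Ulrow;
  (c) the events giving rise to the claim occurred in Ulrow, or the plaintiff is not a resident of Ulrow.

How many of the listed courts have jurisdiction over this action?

The Brybourne Court of Common Pleas:
  (a) The amount in controversy is USD 35,700, which meets the 25,000 dollars floor, which satisfies one of the alternatives. Satisfied.
  (b) The claim is a consumer claim, not a tort claim, so this disjunct is met. The carve-out does not apply: the operative events occurred in Sylria, not Brybourne. Condition met.
  (c) The plaintiff resides in Sylria, which is not Brybourne, which satisfies one of the alternatives. Satisfied.
  (d) The operative events occurred in Sylria, not Brybourne. But the claim is a consumer claim, and the 'unless' clause therefore excuses the requirement. Satisfied.
  → All conditions met; jurisdiction exists.
The Ulrow Regional Court:
  (a) The amount in controversy is $35,700, within the 250,000 dollars ceiling, which satisfies one of the alternatives. Condition met.
  (b) The contract was executed in Ulrow, so one alternative holds. Met.
  (c) The claim does not concern real property. Condition not met.
  → Not every requirement is met — no jurisdiction.
The Ulrow District Court:
  (a) Iyer Enterprises is organised under the laws of Sylria. Condition met.
  (b) The claim is a consumer claim, not an employment claim — that alternative is enough. And the carve-out is inapplicable — the claim does not concern real property. Met.
  (c) The plaintiff resides in Sylria, which is not Ulrow, so this disjunct is met. Satisfied.
  → Jurisdiction lies.
Courts with jurisdiction: the Brybourne Court of Common Pleas, the Ulrow District Court — 2 in total.

2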